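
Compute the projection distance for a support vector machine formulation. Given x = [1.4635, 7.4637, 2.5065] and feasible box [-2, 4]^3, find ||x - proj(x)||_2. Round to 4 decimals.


Project each component onto [-2, 4].
clip(1.4635) = 1.4635, clip(7.4637) = 4.0, clip(2.5065) = 2.5065
Projection = [1.4635, 4.0, 2.5065]
Squared diffs: [0.0, 11.9972, 0.0]
Distance = sqrt(11.9972) = 3.4637


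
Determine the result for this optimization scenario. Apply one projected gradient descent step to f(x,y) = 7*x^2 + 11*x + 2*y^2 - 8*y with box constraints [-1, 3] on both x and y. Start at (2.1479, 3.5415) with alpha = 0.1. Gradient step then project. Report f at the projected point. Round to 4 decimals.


Step 1: Compute gradient at (2.1479, 3.5415).
grad_x = 2*7*2.1479 + 11 = 41.0706
grad_y = 2*2*3.5415 - 8 = 6.166
Step 2: Gradient step.
x_raw = 2.1479 - 0.1*41.0706 = -1.9592
y_raw = 3.5415 - 0.1*6.166 = 2.9249
Step 3: Project onto [-1, 3].
x_proj = clip(-1.9592) = -1.0
y_proj = clip(2.9249) = 2.9249
Step 4: Evaluate f.
f(-1.0, 2.9249) = -10.2891


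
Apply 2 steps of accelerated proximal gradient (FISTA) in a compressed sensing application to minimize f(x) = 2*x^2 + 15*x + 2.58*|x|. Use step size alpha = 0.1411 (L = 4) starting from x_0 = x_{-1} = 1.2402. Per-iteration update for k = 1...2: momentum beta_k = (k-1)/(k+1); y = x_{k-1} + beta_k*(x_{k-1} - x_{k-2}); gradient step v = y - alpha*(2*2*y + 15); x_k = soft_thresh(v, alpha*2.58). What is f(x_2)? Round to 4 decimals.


FISTA on f(x) = 2*x^2 + 15*x + 2.58*|x|
L = 4, alpha = 0.1411
Iteration 1: beta = 0.0, y = 1.2402 + 0.0*(1.2402 - 1.2402) = 1.2402
  grad(y) = 19.9608, v = y - alpha*grad = -1.5763
  prox(v) = soft_thresh(-1.5763, 0.364) = -1.2122
Iteration 2: beta = 0.3333, y = -1.2122 + 0.3333*(-1.2122 - 1.2402) = -2.0297
  grad(y) = 6.8812, v = y - alpha*grad = -3.0006
  prox(v) = soft_thresh(-3.0006, 0.364) = -2.6366
f(x_2) = 2*(-2.6366)^2 + 15*(-2.6366) + 2.58*|-2.6366| = -18.8433


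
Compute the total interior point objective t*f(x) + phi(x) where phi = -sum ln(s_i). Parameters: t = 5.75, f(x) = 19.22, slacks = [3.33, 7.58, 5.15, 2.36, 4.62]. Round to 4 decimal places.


Step 1: Compute log-barrier.
ln values: [1.203, 2.0255, 1.639, 0.8587, 1.5304]
phi = -(1.203 + 2.0255 + 1.639 + 0.8587 + 1.5304) = -7.2565
Step 2: Compute augmented objective.
t*f(x) = 5.75*19.22 = 110.515
Total = 110.515 - 7.2565 = 103.2585


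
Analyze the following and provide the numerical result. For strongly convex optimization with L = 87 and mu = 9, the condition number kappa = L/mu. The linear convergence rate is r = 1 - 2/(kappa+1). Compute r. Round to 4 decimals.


Step 1: Compute the condition number.
kappa = L/mu = 87/9 = 9.6667
Step 2: Compute the convergence rate.
r = 1 - 2/(kappa + 1) = 1 - 2*mu/(L + mu) = (L - mu)/(L + mu) = 78/96 = 0.8125


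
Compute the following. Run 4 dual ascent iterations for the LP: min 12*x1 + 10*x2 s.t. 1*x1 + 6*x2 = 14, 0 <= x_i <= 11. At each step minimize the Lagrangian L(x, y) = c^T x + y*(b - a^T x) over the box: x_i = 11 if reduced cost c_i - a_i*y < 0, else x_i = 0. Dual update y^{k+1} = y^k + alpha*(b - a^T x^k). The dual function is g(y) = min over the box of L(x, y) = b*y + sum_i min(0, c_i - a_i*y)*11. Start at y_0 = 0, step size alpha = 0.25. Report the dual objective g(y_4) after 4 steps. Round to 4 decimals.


Dual ascent for LP: min 12*x1 + 10*x2, 1*x1 + 6*x2 = 14, 0 <= x_i <= 11
Step 1: y^k = 0.0, reduced costs: (12.0, 10.0)
  x^k = (0.0, 0.0), subgradient = b - a^T x = 14.0
  y^{k+1} = 0.0 + 0.25*14.0 = 3.5
Step 2: y^k = 3.5, reduced costs: (8.5, -11.0)
  x^k = (0.0, 11.0), subgradient = b - a^T x = -52.0
  y^{k+1} = 3.5 + 0.25*-52.0 = -9.5
Step 3: y^k = -9.5, reduced costs: (21.5, 67.0)
  x^k = (0.0, 0.0), subgradient = b - a^T x = 14.0
  y^{k+1} = -9.5 + 0.25*14.0 = -6.0
Step 4: y^k = -6.0, reduced costs: (18.0, 46.0)
  x^k = (0.0, 0.0), subgradient = b - a^T x = 14.0
  y^{k+1} = -6.0 + 0.25*14.0 = -2.5
Dual objective at y_4 = -2.5: reduced costs (14.5, 25.0), box minimizer x = (0.0, 0.0)
g(y_4) = b*y + (c1 - a1*y)*x1 + (c2 - a2*y)*x2 = 14*(-2.5) + 14.5*0.0 + 25.0*0.0 = -35.0 + 0.0 + 0.0 = -35.0


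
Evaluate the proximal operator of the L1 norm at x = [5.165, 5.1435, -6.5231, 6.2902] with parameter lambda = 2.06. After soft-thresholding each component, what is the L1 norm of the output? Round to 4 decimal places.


Soft-thresholding with lambda = 2.06:
prox(5.165) = sign(5.165)*max(|5.165| - 2.06, 0) = 3.105
prox(5.1435) = sign(5.1435)*max(|5.1435| - 2.06, 0) = 3.0835
prox(-6.5231) = sign(-6.5231)*max(|-6.5231| - 2.06, 0) = -4.4631
prox(6.2902) = sign(6.2902)*max(|6.2902| - 2.06, 0) = 4.2302
prox(x) = [3.105, 3.0835, -4.4631, 4.2302]
||prox(x)||_1 = 3.105 + 3.0835 + 4.4631 + 4.2302 = 14.8818


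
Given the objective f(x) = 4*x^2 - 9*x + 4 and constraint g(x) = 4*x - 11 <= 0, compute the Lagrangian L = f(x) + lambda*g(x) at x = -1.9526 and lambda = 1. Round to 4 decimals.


Step 1: Evaluate f(x).
f(-1.9526) = 4*(-1.9526)^2 - 9*(-1.9526) + 4 = 36.824
Step 2: Evaluate g(x).
g(-1.9526) = 4*-1.9526 - 11 = -18.8104
Step 3: Compute Lagrangian.
L = 36.824 + 1*-18.8104 = 18.0136


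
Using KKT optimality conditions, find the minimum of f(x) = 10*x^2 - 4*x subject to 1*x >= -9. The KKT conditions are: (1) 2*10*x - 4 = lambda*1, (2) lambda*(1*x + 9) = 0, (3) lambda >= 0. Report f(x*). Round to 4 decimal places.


Step 1: Try lambda = 0 (constraint inactive).
Stationarity: 2*10*x - 4 = 0
x* = 4/(2*10) = 0.2
Check constraint: 1*0.2 = 0.2 >= -9 -- satisfied.
Step 2: Compute optimal value.
f(x*) = 10*0.2^2 - 4*0.2 = -0.4


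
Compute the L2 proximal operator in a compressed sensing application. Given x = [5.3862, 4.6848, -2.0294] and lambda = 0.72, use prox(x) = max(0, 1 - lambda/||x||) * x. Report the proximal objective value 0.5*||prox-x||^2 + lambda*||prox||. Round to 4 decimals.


Step 1: Compute ||x||.
||x|| = 7.4214
Step 2: Compute scaling factor.
scale = max(0, 1 - 0.72/7.4214) = 0.903
Step 3: prox(x) = [4.8636, 4.2303, -1.8325]
||prox(x)|| = 6.7014
Step 4: Proximal objective.
0.5*||prox-x||^2 = 0.2592
lambda*||prox|| = 4.825
Total = 5.0842


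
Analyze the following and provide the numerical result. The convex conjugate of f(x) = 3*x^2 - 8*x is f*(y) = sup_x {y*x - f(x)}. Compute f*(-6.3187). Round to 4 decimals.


f*(y) = sup_x {y*x - a*x^2 - b*x} = sup_x {(y-b)*x - a*x^2}
FOC: (y - b) - 2a*x = 0 => x* = (y - b)/(2a)
x* = (-6.3187 + 8)/(2*3) = 0.2802
f*(-6.3187) = (y-b)^2/(4a) = (-6.3187 + 8)^2/(4*3)
= 2.8268/12 = 0.2356


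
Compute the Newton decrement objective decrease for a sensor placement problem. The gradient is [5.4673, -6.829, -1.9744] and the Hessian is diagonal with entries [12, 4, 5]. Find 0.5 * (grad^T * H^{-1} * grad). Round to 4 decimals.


Step 1: H is diagonal, so H^(-1) * g = [0.4556, -1.7073, -0.3949].
Step 2: g^T H^(-1) g = sum_i g_i^2 / H_ii
  = (5.4673)^2/12 + (-6.829)^2/4 + (-1.9744)^2/5
  = 2.4909 + 11.6588 + 0.7797 = 14.9294
Step 3: Objective decrease = 0.5 * g^T H^(-1) g = 7.4647


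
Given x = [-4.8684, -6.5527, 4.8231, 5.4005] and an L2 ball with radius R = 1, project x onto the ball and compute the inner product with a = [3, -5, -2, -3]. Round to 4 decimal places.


Step 1: Compute ||x|| (intermediates to 6 decimals).
||x|| = sqrt((-4.8684)^2 + (-6.5527)^2 + 4.8231^2 + 5.4005^2) = 10.911778
Step 2: Project.
Since ||x|| > R, scale = R/||x|| = 1/10.911778 = 0.091644, proj(x) = scale * x
proj(x) = [-0.44616, -0.600516, 0.442008, 0.494923]
Step 3: Dot product.
a^T * proj(x) = 3*(-0.44616) - 5*(-0.600516) - 2*0.442008 - 3*0.494923 = -0.7047


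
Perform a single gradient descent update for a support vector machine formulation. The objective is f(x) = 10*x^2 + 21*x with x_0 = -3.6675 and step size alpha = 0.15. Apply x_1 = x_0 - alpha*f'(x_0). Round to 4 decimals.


We compute the gradient at x_0 and apply the update.
f'(x) = 20*x + 21
f'(-3.6675) = 20*-3.6675 + 21 = -52.35
x_1 = -3.6675 - 0.15*-52.35 = 4.185


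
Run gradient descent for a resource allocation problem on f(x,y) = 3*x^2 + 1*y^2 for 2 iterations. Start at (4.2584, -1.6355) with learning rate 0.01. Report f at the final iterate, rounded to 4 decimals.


Gradient descent on f(x,y) = 3*x^2 + 1*y^2.
Starting point: (4.2584, -1.6355), alpha = 0.01
Step 1: grad_x = 2*3*4.2584 = 25.5504, grad_y = 2*1*-1.6355 = -3.271
  x_1 = 4.2584 - 0.01*25.5504 = 4.0029
  y_1 = -1.6355 - 0.01*-3.271 = -1.6028
Step 2: grad_x = 2*3*4.0029 = 24.0174, grad_y = 2*1*-1.6028 = -3.2056
  x_2 = 4.0029 - 0.01*24.0174 = 3.7627
  y_2 = -1.6028 - 0.01*-3.2056 = -1.5707
f(3.7627, -1.5707) = 3*3.7627^2 + 1*(-1.5707)^2 = 44.9414


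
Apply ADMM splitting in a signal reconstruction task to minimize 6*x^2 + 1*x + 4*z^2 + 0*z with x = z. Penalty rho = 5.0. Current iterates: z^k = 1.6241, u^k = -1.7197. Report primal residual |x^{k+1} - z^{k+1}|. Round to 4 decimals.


ADMM iteration with rho = 5.0, z^k = 1.6241, u^k = -1.7197
Step 1: x-update.
Minimize 6*x^2 + 1*x + (5.0/2)*(x - 1.6241 - 1.7197)^2
FOC: (2*6 + 5.0)*x = -1 + 5.0*(1.6241 + 1.7197)
x^{k+1} = 0.9246
Step 2: z-update.
Minimize 4*z^2 + 0*z + (5.0/2)*(0.9246 - z - 1.7197)^2
FOC: (2*4 + 5.0)*z = 0 + 5.0*(0.9246 - 1.7197)
z^{k+1} = -0.3058
Step 3: u-update.
u^{k+1} = -1.7197 + 0.9246 + 0.3058 = -0.4893
Step 4: Primal residual = |0.9246 + 0.3058| = 1.2304


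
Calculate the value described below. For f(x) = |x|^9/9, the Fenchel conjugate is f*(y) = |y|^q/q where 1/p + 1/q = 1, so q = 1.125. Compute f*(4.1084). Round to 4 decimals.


The conjugate exponent q satisfies 1/p + 1/q = 1.
p = 9, so q = 9/(9 - 1) = 1.125
|y|^q = 4.1084^1.125 = 4.9021
f*(4.1084) = 4.9021 / 1.125 = 4.3574


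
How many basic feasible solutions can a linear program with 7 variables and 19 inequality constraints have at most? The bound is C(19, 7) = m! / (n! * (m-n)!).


Each vertex corresponds to some choice of n active constraints out of m, so the number of vertices is at most C(m, n) = m! / (n!(m-n)!).
m = 19, n = 7
Numerator: 19 * 18 * 17 * 16 * 15 * 14 * 13
Denominator: 7! = 5040
C(19, 7) = 50388


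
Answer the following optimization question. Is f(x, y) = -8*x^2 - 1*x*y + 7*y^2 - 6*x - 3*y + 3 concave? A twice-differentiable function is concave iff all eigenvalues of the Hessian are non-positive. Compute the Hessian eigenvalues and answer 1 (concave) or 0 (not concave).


The Hessian of f(x,y) = -8*x^2 - 1*x*y + 7*y^2 - 6*x - 3*y + 3 is:
H = [[-16, -1], [-1, 14]]
Trace = -16 + 14 = -2
Determinant = -16*14 - (-1)^2 = -225
Discriminant = (-2)^2 - 4*-225 = 904.0
Eigenvalues: lambda_1 = -16.0333, lambda_2 = 14.0333
The function is not concave.

0


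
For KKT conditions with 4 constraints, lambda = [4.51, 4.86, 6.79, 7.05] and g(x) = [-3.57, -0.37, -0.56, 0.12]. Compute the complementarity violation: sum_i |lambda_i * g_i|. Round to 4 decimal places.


KKT complementary slackness check:
lambda_1 * g_1 = 4.51 * -3.57 = -16.1007
lambda_2 * g_2 = 4.86 * -0.37 = -1.7982
lambda_3 * g_3 = 6.79 * -0.56 = -3.8024
lambda_4 * g_4 = 7.05 * 0.12 = 0.846
Total violation = 16.1007 + 1.7982 + 3.8024 + 0.846 = 22.5473


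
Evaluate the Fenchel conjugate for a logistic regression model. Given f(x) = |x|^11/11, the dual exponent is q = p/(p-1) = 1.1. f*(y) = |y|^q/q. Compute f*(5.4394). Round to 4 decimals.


The conjugate exponent q satisfies 1/p + 1/q = 1.
p = 11, so q = 11/(11 - 1) = 1.1
|y|^q = 5.4394^1.1 = 6.4433
f*(5.4394) = 6.4433 / 1.1 = 5.8575


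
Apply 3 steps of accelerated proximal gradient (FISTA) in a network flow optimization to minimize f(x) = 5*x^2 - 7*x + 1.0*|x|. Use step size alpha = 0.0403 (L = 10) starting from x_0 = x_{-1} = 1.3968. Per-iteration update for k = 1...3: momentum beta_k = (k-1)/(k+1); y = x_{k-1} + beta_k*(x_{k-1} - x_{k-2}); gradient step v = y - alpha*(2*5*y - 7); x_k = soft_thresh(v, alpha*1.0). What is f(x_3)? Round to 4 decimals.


FISTA on f(x) = 5*x^2 - 7*x + 1.0*|x|
L = 10, alpha = 0.0403
Iteration 1: beta = 0.0, y = 1.3968 + 0.0*(1.3968 - 1.3968) = 1.3968
  grad(y) = 6.968, v = y - alpha*grad = 1.116
  prox(v) = soft_thresh(1.116, 0.0403) = 1.0757
Iteration 2: beta = 0.3333, y = 1.0757 + 0.3333*(1.0757 - 1.3968) = 0.9687
  grad(y) = 2.6865, v = y - alpha*grad = 0.8604
  prox(v) = soft_thresh(0.8604, 0.0403) = 0.8201
Iteration 3: beta = 0.5, y = 0.8201 + 0.5*(0.8201 - 1.0757) = 0.6923
  grad(y) = -0.0772, v = y - alpha*grad = 0.6954
  prox(v) = soft_thresh(0.6954, 0.0403) = 0.6551
f(x_3) = 5*0.6551^2 - 7*0.6551 + 1.0*|0.6551| = -1.7848


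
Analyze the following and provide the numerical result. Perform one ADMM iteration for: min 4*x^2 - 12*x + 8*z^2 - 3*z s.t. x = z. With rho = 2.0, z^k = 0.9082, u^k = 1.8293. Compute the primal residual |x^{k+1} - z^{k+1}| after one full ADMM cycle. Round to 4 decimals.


ADMM iteration with rho = 2.0, z^k = 0.9082, u^k = 1.8293
Step 1: x-update.
Minimize 4*x^2 - 12*x + (2.0/2)*(x - 0.9082 + 1.8293)^2
FOC: (2*4 + 2.0)*x = 12 + 2.0*(0.9082 - 1.8293)
x^{k+1} = 1.0158
Step 2: z-update.
Minimize 8*z^2 - 3*z + (2.0/2)*(1.0158 - z + 1.8293)^2
FOC: (2*8 + 2.0)*z = 3 + 2.0*(1.0158 + 1.8293)
z^{k+1} = 0.4828
Step 3: u-update.
u^{k+1} = 1.8293 + 1.0158 - 0.4828 = 2.3623
Step 4: Primal residual = |1.0158 - 0.4828| = 0.533


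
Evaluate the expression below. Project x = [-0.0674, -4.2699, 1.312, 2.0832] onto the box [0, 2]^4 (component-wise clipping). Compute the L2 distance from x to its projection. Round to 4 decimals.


Project each component onto [0, 2].
clip(-0.0674) = 0.0, clip(-4.2699) = 0.0, clip(1.312) = 1.312, clip(2.0832) = 2.0
Projection = [0.0, 0.0, 1.312, 2.0]
Squared diffs: [0.0045, 18.232, 0.0, 0.0069]
Distance = sqrt(18.2434) = 4.2712


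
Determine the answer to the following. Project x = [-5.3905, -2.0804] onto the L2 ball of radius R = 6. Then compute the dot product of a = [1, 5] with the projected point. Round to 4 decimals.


Step 1: Compute ||x|| (intermediates to 6 decimals).
||x|| = sqrt((-5.3905)^2 + (-2.0804)^2) = 5.778023
Step 2: Project.
Since ||x|| <= R, proj = x (no scaling needed).
proj(x) = [-5.3905, -2.0804]
Step 3: Dot product.
a^T * proj(x) = 1*(-5.3905) + 5*(-2.0804) = -15.7925


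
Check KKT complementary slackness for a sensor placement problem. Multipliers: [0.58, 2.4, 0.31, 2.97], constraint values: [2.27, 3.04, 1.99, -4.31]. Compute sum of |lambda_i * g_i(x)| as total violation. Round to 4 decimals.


KKT complementary slackness check:
lambda_1 * g_1 = 0.58 * 2.27 = 1.3166
lambda_2 * g_2 = 2.4 * 3.04 = 7.296
lambda_3 * g_3 = 0.31 * 1.99 = 0.6169
lambda_4 * g_4 = 2.97 * -4.31 = -12.8007
Total violation = 1.3166 + 7.296 + 0.6169 + 12.8007 = 22.0302


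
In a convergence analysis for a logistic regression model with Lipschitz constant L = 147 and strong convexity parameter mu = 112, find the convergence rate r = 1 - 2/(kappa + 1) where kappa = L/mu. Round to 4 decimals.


Step 1: Compute the condition number.
kappa = L/mu = 147/112 = 1.3125
Step 2: Compute the convergence rate.
r = 1 - 2/(kappa + 1) = 1 - 2*mu/(L + mu) = (L - mu)/(L + mu) = 35/259 = 0.1351


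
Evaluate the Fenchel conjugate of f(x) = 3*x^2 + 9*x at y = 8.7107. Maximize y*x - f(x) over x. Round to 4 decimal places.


f*(y) = sup_x {y*x - a*x^2 - b*x} = sup_x {(y-b)*x - a*x^2}
FOC: (y - b) - 2a*x = 0 => x* = (y - b)/(2a)
x* = (8.7107 - 9)/(2*3) = -0.0482
f*(8.7107) = (y-b)^2/(4a) = (8.7107 - 9)^2/(4*3)
= 0.0837/12 = 0.007


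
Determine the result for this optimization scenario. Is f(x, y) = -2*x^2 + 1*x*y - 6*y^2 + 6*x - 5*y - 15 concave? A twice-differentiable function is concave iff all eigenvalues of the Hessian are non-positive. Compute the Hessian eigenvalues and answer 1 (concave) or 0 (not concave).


The Hessian of f(x,y) = -2*x^2 + 1*x*y - 6*y^2 + 6*x - 5*y - 15 is:
H = [[-4, 1], [1, -12]]
Trace = -4 - 12 = -16
Determinant = -4*-12 - (1)^2 = 47
Discriminant = (-16)^2 - 4*47 = 68.0
Eigenvalues: lambda_1 = -12.1231, lambda_2 = -3.8769
The function is concave.

1


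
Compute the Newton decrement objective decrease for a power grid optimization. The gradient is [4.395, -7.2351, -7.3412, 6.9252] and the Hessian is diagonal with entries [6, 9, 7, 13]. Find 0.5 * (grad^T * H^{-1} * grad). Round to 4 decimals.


Step 1: H is diagonal, so H^(-1) * g = [0.7325, -0.8039, -1.0487, 0.5327].
Step 2: g^T H^(-1) g = sum_i g_i^2 / H_ii
  = (4.395)^2/6 + (-7.2351)^2/9 + (-7.3412)^2/7 + (6.9252)^2/13
  = 3.2193 + 5.8163 + 7.699 + 3.6891 = 20.4238
Step 3: Objective decrease = 0.5 * g^T H^(-1) g = 10.2119


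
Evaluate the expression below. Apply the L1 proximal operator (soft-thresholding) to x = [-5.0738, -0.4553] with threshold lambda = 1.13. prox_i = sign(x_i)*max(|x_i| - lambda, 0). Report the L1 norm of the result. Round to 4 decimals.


Soft-thresholding with lambda = 1.13:
prox(-5.0738) = sign(-5.0738)*max(|-5.0738| - 1.13, 0) = -3.9438
prox(-0.4553) = sign(-0.4553)*max(|-0.4553| - 1.13, 0) = 0.0
prox(x) = [-3.9438, 0.0]
||prox(x)||_1 = 3.9438 + 0.0 = 3.9438


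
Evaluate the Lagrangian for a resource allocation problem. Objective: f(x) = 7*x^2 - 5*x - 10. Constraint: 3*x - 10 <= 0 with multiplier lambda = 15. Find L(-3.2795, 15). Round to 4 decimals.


Step 1: Evaluate f(x).
f(-3.2795) = 7*(-3.2795)^2 - 5*(-3.2795) - 10 = 81.6833
Step 2: Evaluate g(x).
g(-3.2795) = 3*-3.2795 - 10 = -19.8385
Step 3: Compute Lagrangian.
L = 81.6833 + 15*-19.8385 = -215.8942


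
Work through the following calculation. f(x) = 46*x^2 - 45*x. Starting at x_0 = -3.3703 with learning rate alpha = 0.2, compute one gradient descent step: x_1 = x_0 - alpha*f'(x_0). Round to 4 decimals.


We compute the gradient at x_0 and apply the update.
f'(x) = 92*x - 45
f'(-3.3703) = 92*-3.3703 - 45 = -355.0676
x_1 = -3.3703 - 0.2*-355.0676 = 67.6432


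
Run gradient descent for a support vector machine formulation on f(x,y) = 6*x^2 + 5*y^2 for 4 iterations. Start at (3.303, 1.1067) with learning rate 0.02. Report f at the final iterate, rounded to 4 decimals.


Gradient descent on f(x,y) = 6*x^2 + 5*y^2.
Starting point: (3.303, 1.1067), alpha = 0.02
Step 1: grad_x = 2*6*3.303 = 39.636, grad_y = 2*5*1.1067 = 11.067
  x_1 = 3.303 - 0.02*39.636 = 2.5103
  y_1 = 1.1067 - 0.02*11.067 = 0.8854
Step 2: grad_x = 2*6*2.5103 = 30.1234, grad_y = 2*5*0.8854 = 8.8536
  x_2 = 2.5103 - 0.02*30.1234 = 1.9078
  y_2 = 0.8854 - 0.02*8.8536 = 0.7083
Step 3: grad_x = 2*6*1.9078 = 22.8938, grad_y = 2*5*0.7083 = 7.0829
  x_3 = 1.9078 - 0.02*22.8938 = 1.4499
  y_3 = 0.7083 - 0.02*7.0829 = 0.5666
Step 4: grad_x = 2*6*1.4499 = 17.3993, grad_y = 2*5*0.5666 = 5.6663
  x_4 = 1.4499 - 0.02*17.3993 = 1.102
  y_4 = 0.5666 - 0.02*5.6663 = 0.4533
f(1.102, 0.4533) = 6*1.102^2 + 5*0.4533^2 = 8.3132


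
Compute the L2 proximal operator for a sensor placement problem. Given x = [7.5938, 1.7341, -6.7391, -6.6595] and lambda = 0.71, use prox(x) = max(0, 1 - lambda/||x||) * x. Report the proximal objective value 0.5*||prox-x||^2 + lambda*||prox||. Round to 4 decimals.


Step 1: Compute ||x||.
||x|| = 12.2653
Step 2: Compute scaling factor.
scale = max(0, 1 - 0.71/12.2653) = 0.9421
Step 3: prox(x) = [7.1542, 1.6337, -6.349, -6.274]
||prox(x)|| = 11.5553
Step 4: Proximal objective.
0.5*||prox-x||^2 = 0.2521
lambda*||prox|| = 8.2043
Total = 8.4563


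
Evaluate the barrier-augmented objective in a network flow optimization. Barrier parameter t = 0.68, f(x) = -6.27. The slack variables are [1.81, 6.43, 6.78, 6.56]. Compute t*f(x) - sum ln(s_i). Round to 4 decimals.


Step 1: Compute log-barrier.
ln values: [0.5933, 1.861, 1.914, 1.881]
phi = -(0.5933 + 1.861 + 1.914 + 1.881) = -6.2493
Step 2: Compute augmented objective.
t*f(x) = 0.68*-6.27 = -4.2636
Total = -4.2636 - 6.2493 = -10.5129


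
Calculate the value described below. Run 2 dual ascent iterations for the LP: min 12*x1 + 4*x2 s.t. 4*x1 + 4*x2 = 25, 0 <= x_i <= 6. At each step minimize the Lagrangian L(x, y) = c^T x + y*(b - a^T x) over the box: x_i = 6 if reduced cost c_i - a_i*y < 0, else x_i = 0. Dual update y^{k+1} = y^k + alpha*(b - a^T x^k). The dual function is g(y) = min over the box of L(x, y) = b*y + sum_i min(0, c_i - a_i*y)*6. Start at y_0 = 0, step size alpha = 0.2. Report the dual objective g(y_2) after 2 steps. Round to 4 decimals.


Dual ascent for LP: min 12*x1 + 4*x2, 4*x1 + 4*x2 = 25, 0 <= x_i <= 6
Step 1: y^k = 0.0, reduced costs: (12.0, 4.0)
  x^k = (0.0, 0.0), subgradient = b - a^T x = 25.0
  y^{k+1} = 0.0 + 0.2*25.0 = 5.0
Step 2: y^k = 5.0, reduced costs: (-8.0, -16.0)
  x^k = (6.0, 6.0), subgradient = b - a^T x = -23.0
  y^{k+1} = 5.0 + 0.2*-23.0 = 0.4
Dual objective at y_2 = 0.4: reduced costs (10.4, 2.4), box minimizer x = (0.0, 0.0)
g(y_2) = b*y + (c1 - a1*y)*x1 + (c2 - a2*y)*x2 = 25*0.4 + 10.4*0.0 + 2.4*0.0 = 10.0 + 0.0 + 0.0 = 10.0


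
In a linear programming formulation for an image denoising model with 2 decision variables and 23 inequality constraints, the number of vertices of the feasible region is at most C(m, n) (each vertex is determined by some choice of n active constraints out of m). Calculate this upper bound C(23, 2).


Each vertex corresponds to some choice of n active constraints out of m, so the number of vertices is at most C(m, n) = m! / (n!(m-n)!).
m = 23, n = 2
Numerator: 23 * 22
Denominator: 2! = 2
C(23, 2) = 253


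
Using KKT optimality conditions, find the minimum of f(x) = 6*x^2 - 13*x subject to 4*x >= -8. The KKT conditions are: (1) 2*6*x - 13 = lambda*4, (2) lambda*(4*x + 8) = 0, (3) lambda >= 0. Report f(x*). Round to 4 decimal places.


Step 1: Try lambda = 0 (constraint inactive).
Stationarity: 2*6*x - 13 = 0
x* = 13/(2*6) = 13/12 = 1.0833 (rounded; the exact value 13/12 is used below)
Check constraint: 4*1.0833 = 4.3332 >= -8 -- satisfied.
Step 2: Compute optimal value.
f(x*) = 6*(13/12)^2 - 13*(13/12) = -7.0417


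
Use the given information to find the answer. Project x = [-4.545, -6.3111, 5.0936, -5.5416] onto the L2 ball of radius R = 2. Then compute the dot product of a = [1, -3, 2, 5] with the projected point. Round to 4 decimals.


Step 1: Compute ||x|| (intermediates to 6 decimals).
||x|| = sqrt((-4.545)^2 + (-6.3111)^2 + 5.0936^2 + (-5.5416)^2) = 10.823174
Step 2: Project.
Since ||x|| > R, scale = R/||x|| = 2/10.823174 = 0.184789, proj(x) = scale * x
proj(x) = [-0.839866, -1.166222, 0.941241, -1.024027]
Step 3: Dot product.
a^T * proj(x) = 1*(-0.839866) - 3*(-1.166222) + 2*0.941241 + 5*(-1.024027) = -0.5789


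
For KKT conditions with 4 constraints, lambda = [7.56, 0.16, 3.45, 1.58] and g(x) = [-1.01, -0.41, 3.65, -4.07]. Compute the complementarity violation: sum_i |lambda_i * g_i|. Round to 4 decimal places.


KKT complementary slackness check:
lambda_1 * g_1 = 7.56 * -1.01 = -7.6356
lambda_2 * g_2 = 0.16 * -0.41 = -0.0656
lambda_3 * g_3 = 3.45 * 3.65 = 12.5925
lambda_4 * g_4 = 1.58 * -4.07 = -6.4306
Total violation = 7.6356 + 0.0656 + 12.5925 + 6.4306 = 26.7243


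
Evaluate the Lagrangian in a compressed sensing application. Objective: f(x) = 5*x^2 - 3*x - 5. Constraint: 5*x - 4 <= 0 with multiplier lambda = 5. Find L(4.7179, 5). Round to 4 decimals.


Step 1: Evaluate f(x).
f(4.7179) = 5*4.7179^2 - 3*4.7179 - 5 = 92.1392
Step 2: Evaluate g(x).
g(4.7179) = 5*4.7179 - 4 = 19.5895
Step 3: Compute Lagrangian.
L = 92.1392 + 5*19.5895 = 190.0867


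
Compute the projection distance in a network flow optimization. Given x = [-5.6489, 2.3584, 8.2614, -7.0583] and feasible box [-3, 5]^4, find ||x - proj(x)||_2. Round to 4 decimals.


Project each component onto [-3, 5].
clip(-5.6489) = -3.0, clip(2.3584) = 2.3584, clip(8.2614) = 5.0, clip(-7.0583) = -3.0
Projection = [-3.0, 2.3584, 5.0, -3.0]
Squared diffs: [7.0167, 0.0, 10.6367, 16.4698]
Distance = sqrt(34.1232) = 5.8415


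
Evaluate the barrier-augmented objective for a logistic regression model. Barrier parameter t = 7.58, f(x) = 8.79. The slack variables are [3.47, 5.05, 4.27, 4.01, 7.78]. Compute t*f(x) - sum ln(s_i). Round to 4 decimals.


Step 1: Compute log-barrier.
ln values: [1.2442, 1.6194, 1.4516, 1.3888, 2.0516]
phi = -(1.2442 + 1.6194 + 1.4516 + 1.3888 + 2.0516) = -7.7555
Step 2: Compute augmented objective.
t*f(x) = 7.58*8.79 = 66.6282
Total = 66.6282 - 7.7555 = 58.8727


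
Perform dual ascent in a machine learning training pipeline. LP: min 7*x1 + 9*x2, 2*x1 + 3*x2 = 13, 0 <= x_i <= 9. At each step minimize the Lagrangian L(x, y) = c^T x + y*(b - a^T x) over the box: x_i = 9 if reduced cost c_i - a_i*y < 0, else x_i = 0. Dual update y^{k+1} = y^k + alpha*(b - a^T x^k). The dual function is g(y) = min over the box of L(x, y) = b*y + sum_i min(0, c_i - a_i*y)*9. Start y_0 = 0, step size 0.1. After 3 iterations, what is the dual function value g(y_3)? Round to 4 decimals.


Dual ascent for LP: min 7*x1 + 9*x2, 2*x1 + 3*x2 = 13, 0 <= x_i <= 9
Step 1: y^k = 0.0, reduced costs: (7.0, 9.0)
  x^k = (0.0, 0.0), subgradient = b - a^T x = 13.0
  y^{k+1} = 0.0 + 0.1*13.0 = 1.3
Step 2: y^k = 1.3, reduced costs: (4.4, 5.1)
  x^k = (0.0, 0.0), subgradient = b - a^T x = 13.0
  y^{k+1} = 1.3 + 0.1*13.0 = 2.6
Step 3: y^k = 2.6, reduced costs: (1.8, 1.2)
  x^k = (0.0, 0.0), subgradient = b - a^T x = 13.0
  y^{k+1} = 2.6 + 0.1*13.0 = 3.9
Dual objective at y_3 = 3.9: reduced costs (-0.8, -2.7), box minimizer x = (9.0, 9.0)
g(y_3) = b*y + (c1 - a1*y)*x1 + (c2 - a2*y)*x2 = 13*3.9 + (-0.8)*9.0 + (-2.7)*9.0 = 50.7 - 7.2 - 24.3 = 19.2


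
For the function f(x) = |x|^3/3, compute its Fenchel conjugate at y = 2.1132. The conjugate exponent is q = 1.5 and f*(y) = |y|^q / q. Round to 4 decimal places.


The conjugate exponent q satisfies 1/p + 1/q = 1.
p = 3, so q = 3/(3 - 1) = 1.5
|y|^q = 2.1132^1.5 = 3.0719
f*(2.1132) = 3.0719 / 1.5 = 2.048


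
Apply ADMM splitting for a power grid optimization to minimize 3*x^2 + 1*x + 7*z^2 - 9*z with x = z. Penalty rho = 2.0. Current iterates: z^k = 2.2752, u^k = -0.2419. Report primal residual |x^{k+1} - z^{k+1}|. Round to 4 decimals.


ADMM iteration with rho = 2.0, z^k = 2.2752, u^k = -0.2419
Step 1: x-update.
Minimize 3*x^2 + 1*x + (2.0/2)*(x - 2.2752 - 0.2419)^2
FOC: (2*3 + 2.0)*x = -1 + 2.0*(2.2752 + 0.2419)
x^{k+1} = 0.5043
Step 2: z-update.
Minimize 7*z^2 - 9*z + (2.0/2)*(0.5043 - z - 0.2419)^2
FOC: (2*7 + 2.0)*z = 9 + 2.0*(0.5043 - 0.2419)
z^{k+1} = 0.5953
Step 3: u-update.
u^{k+1} = -0.2419 + 0.5043 - 0.5953 = -0.3329
Step 4: Primal residual = |0.5043 - 0.5953| = 0.091


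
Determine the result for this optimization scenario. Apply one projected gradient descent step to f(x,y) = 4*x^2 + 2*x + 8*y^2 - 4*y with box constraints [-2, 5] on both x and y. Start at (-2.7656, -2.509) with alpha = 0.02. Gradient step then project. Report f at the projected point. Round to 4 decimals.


Step 1: Compute gradient at (-2.7656, -2.509).
grad_x = 2*4*-2.7656 + 2 = -20.1248
grad_y = 2*8*-2.509 - 4 = -44.144
Step 2: Gradient step.
x_raw = -2.7656 - 0.02*-20.1248 = -2.3631
y_raw = -2.509 - 0.02*-44.144 = -1.6261
Step 3: Project onto [-2, 5].
x_proj = clip(-2.3631) = -2.0
y_proj = clip(-1.6261) = -1.6261
Step 4: Evaluate f.
f(-2.0, -1.6261) = 39.6586


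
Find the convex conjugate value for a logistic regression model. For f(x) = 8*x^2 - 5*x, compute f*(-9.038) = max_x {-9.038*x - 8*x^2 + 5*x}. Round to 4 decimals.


f*(y) = sup_x {y*x - a*x^2 - b*x} = sup_x {(y-b)*x - a*x^2}
FOC: (y - b) - 2a*x = 0 => x* = (y - b)/(2a)
x* = (-9.038 + 5)/(2*8) = -0.2524
f*(-9.038) = (y-b)^2/(4a) = (-9.038 + 5)^2/(4*8)
= 16.3054/32 = 0.5095


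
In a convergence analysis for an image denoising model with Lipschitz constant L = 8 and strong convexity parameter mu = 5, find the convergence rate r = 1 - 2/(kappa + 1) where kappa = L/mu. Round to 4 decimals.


Step 1: Compute the condition number.
kappa = L/mu = 8/5 = 1.6
Step 2: Compute the convergence rate.
r = 1 - 2/(kappa + 1) = 1 - 2*mu/(L + mu) = (L - mu)/(L + mu) = 3/13 = 0.2308


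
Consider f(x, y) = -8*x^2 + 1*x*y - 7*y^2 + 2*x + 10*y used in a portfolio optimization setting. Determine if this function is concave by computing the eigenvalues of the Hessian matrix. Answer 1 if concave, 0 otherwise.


The Hessian of f(x,y) = -8*x^2 + 1*x*y - 7*y^2 + 2*x + 10*y is:
H = [[-16, 1], [1, -14]]
Trace = -16 - 14 = -30
Determinant = -16*-14 - (1)^2 = 223
Discriminant = (-30)^2 - 4*223 = 8.0
Eigenvalues: lambda_1 = -16.4142, lambda_2 = -13.5858
The function is concave.

1


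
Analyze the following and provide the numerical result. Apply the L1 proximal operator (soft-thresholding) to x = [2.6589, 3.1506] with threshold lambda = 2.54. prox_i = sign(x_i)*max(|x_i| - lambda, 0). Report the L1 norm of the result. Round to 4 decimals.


Soft-thresholding with lambda = 2.54:
prox(2.6589) = sign(2.6589)*max(|2.6589| - 2.54, 0) = 0.1189
prox(3.1506) = sign(3.1506)*max(|3.1506| - 2.54, 0) = 0.6106
prox(x) = [0.1189, 0.6106]
||prox(x)||_1 = 0.1189 + 0.6106 = 0.7295


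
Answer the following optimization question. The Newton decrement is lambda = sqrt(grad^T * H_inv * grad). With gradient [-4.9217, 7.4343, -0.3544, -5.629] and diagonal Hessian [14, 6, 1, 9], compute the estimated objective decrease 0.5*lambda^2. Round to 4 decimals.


Step 1: H is diagonal, so H^(-1) * g = [-0.3516, 1.2391, -0.3544, -0.6254].
Step 2: g^T H^(-1) g = sum_i g_i^2 / H_ii
  = (-4.9217)^2/14 + (7.4343)^2/6 + (-0.3544)^2/1 + (-5.629)^2/9
  = 1.7302 + 9.2115 + 0.1256 + 3.5206 = 14.5879
Step 3: Objective decrease = 0.5 * g^T H^(-1) g = 7.294


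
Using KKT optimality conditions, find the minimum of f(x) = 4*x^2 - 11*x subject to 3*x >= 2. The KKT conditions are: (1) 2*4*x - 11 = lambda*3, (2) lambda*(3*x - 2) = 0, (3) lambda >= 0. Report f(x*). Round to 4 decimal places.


Step 1: Try lambda = 0 (constraint inactive).
Stationarity: 2*4*x - 11 = 0
x* = 11/(2*4) = 1.375
Check constraint: 3*1.375 = 4.125 >= 2 -- satisfied.
Step 2: Compute optimal value.
f(x*) = 4*1.375^2 - 11*1.375 = -7.5625


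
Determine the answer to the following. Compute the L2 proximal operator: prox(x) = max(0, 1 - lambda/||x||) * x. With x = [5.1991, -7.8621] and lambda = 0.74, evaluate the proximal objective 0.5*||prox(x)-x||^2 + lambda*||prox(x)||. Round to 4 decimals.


Step 1: Compute ||x||.
||x|| = 9.4257
Step 2: Compute scaling factor.
scale = max(0, 1 - 0.74/9.4257) = 0.9215
Step 3: prox(x) = [4.7909, -7.2449]
||prox(x)|| = 8.6857
Step 4: Proximal objective.
0.5*||prox-x||^2 = 0.2738
lambda*||prox|| = 6.4274
Total = 6.7012


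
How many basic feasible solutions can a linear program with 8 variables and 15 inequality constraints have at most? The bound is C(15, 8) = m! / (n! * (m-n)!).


Each vertex corresponds to some choice of n active constraints out of m, so the number of vertices is at most C(m, n) = m! / (n!(m-n)!).
m = 15, n = 8
Numerator: 15 * 14 * 13 * 12 * 11 * 10 * 9 * 8
Denominator: 8! = 40320
C(15, 8) = 6435


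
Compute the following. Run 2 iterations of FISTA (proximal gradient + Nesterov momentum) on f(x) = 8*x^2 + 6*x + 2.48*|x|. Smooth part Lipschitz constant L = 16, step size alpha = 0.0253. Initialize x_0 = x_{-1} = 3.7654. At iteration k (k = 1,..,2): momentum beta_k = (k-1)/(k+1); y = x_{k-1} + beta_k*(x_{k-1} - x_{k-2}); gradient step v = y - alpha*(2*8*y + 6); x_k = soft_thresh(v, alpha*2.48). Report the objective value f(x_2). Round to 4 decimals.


FISTA on f(x) = 8*x^2 + 6*x + 2.48*|x|
L = 16, alpha = 0.0253
Iteration 1: beta = 0.0, y = 3.7654 + 0.0*(3.7654 - 3.7654) = 3.7654
  grad(y) = 66.2464, v = y - alpha*grad = 2.0894
  prox(v) = soft_thresh(2.0894, 0.0627) = 2.0266
Iteration 2: beta = 0.3333, y = 2.0266 + 0.3333*(2.0266 - 3.7654) = 1.447
  grad(y) = 29.1525, v = y - alpha*grad = 0.7095
  prox(v) = soft_thresh(0.7095, 0.0627) = 0.6467
f(x_2) = 8*0.6467^2 + 6*0.6467 + 2.48*|0.6467| = 8.8303


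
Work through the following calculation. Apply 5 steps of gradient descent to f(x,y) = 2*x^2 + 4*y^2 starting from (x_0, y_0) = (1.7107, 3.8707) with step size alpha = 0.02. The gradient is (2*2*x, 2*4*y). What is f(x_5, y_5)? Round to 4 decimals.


Gradient descent on f(x,y) = 2*x^2 + 4*y^2.
Starting point: (1.7107, 3.8707), alpha = 0.02
Step 1: grad_x = 2*2*1.7107 = 6.8428, grad_y = 2*4*3.8707 = 30.9656
  x_1 = 1.7107 - 0.02*6.8428 = 1.5738
  y_1 = 3.8707 - 0.02*30.9656 = 3.2514
Step 2: grad_x = 2*2*1.5738 = 6.2954, grad_y = 2*4*3.2514 = 26.0111
  x_2 = 1.5738 - 0.02*6.2954 = 1.4479
  y_2 = 3.2514 - 0.02*26.0111 = 2.7312
Step 3: grad_x = 2*2*1.4479 = 5.7917, grad_y = 2*4*2.7312 = 21.8493
  x_3 = 1.4479 - 0.02*5.7917 = 1.3321
  y_3 = 2.7312 - 0.02*21.8493 = 2.2942
Step 4: grad_x = 2*2*1.3321 = 5.3284, grad_y = 2*4*2.2942 = 18.3534
  x_4 = 1.3321 - 0.02*5.3284 = 1.2255
  y_4 = 2.2942 - 0.02*18.3534 = 1.9271
Step 5: grad_x = 2*2*1.2255 = 4.9021, grad_y = 2*4*1.9271 = 15.4169
  x_5 = 1.2255 - 0.02*4.9021 = 1.1275
  y_5 = 1.9271 - 0.02*15.4169 = 1.6188
f(1.1275, 1.6188) = 2*1.1275^2 + 4*1.6188^2 = 13.0242


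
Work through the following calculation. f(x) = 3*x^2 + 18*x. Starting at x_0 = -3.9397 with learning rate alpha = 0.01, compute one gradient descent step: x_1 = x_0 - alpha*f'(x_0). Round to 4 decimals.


We compute the gradient at x_0 and apply the update.
f'(x) = 6*x + 18
f'(-3.9397) = 6*-3.9397 + 18 = -5.6382
x_1 = -3.9397 - 0.01*-5.6382 = -3.8833


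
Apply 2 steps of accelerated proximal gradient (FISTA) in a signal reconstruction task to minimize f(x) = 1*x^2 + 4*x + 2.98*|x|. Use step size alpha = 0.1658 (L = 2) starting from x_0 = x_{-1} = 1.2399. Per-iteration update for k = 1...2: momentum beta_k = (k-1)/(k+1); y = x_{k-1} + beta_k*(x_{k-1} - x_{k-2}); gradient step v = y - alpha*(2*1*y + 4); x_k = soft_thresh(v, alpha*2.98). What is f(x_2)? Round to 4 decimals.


FISTA on f(x) = 1*x^2 + 4*x + 2.98*|x|
L = 2, alpha = 0.1658
Iteration 1: beta = 0.0, y = 1.2399 + 0.0*(1.2399 - 1.2399) = 1.2399
  grad(y) = 6.4798, v = y - alpha*grad = 0.1655
  prox(v) = soft_thresh(0.1655, 0.4941) = 0.0
Iteration 2: beta = 0.3333, y = 0.0 + 0.3333*(0.0 - 1.2399) = -0.4133
  grad(y) = 3.1734, v = y - alpha*grad = -0.9394
  prox(v) = soft_thresh(-0.9394, 0.4941) = -0.4454
f(x_2) = 1*(-0.4454)^2 + 4*(-0.4454) + 2.98*|-0.4454| = -0.2559


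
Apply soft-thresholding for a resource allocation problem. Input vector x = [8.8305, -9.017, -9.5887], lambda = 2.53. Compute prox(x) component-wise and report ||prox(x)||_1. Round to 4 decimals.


Soft-thresholding with lambda = 2.53:
prox(8.8305) = sign(8.8305)*max(|8.8305| - 2.53, 0) = 6.3005
prox(-9.017) = sign(-9.017)*max(|-9.017| - 2.53, 0) = -6.487
prox(-9.5887) = sign(-9.5887)*max(|-9.5887| - 2.53, 0) = -7.0587
prox(x) = [6.3005, -6.487, -7.0587]
||prox(x)||_1 = 6.3005 + 6.487 + 7.0587 = 19.8462


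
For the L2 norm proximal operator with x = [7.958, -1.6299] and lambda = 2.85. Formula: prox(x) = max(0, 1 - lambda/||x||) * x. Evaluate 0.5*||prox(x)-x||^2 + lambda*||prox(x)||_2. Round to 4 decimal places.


Step 1: Compute ||x||.
||x|| = 8.1232
Step 2: Compute scaling factor.
scale = max(0, 1 - 2.85/8.1232) = 0.6492
Step 3: prox(x) = [5.166, -1.0581]
||prox(x)|| = 5.2732
Step 4: Proximal objective.
0.5*||prox-x||^2 = 4.0613
lambda*||prox|| = 15.0286
Total = 19.0899


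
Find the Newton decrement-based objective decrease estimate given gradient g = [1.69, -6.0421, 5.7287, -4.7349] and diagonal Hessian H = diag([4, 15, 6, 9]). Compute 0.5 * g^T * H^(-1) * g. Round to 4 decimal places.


Step 1: H is diagonal, so H^(-1) * g = [0.4225, -0.4028, 0.9548, -0.5261].
Step 2: g^T H^(-1) g = sum_i g_i^2 / H_ii
  = (1.69)^2/4 + (-6.0421)^2/15 + (5.7287)^2/6 + (-4.7349)^2/9
  = 0.714 + 2.4338 + 5.4697 + 2.491 = 11.1085
Step 3: Objective decrease = 0.5 * g^T H^(-1) g = 5.5543


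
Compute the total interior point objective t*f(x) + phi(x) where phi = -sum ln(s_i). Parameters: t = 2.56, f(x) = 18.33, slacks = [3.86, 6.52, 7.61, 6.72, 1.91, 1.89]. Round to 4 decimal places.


Step 1: Compute log-barrier.
ln values: [1.3507, 1.8749, 2.0295, 1.9051, 0.6471, 0.6366]
phi = -(1.3507 + 1.8749 + 2.0295 + 1.9051 + 0.6471 + 0.6366) = -8.4438
Step 2: Compute augmented objective.
t*f(x) = 2.56*18.33 = 46.9248
Total = 46.9248 - 8.4438 = 38.481


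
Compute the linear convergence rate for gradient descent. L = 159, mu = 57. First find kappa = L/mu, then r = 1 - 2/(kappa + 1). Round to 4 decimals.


Step 1: Compute the condition number.
kappa = L/mu = 159/57 = 2.7895
Step 2: Compute the convergence rate.
r = 1 - 2/(kappa + 1) = 1 - 2*mu/(L + mu) = (L - mu)/(L + mu) = 102/216 = 0.4722


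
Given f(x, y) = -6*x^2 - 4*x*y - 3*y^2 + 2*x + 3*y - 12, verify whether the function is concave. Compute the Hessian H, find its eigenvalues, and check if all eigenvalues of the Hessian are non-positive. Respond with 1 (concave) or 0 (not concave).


The Hessian of f(x,y) = -6*x^2 - 4*x*y - 3*y^2 + 2*x + 3*y - 12 is:
H = [[-12, -4], [-4, -6]]
Trace = -12 - 6 = -18
Determinant = -12*-6 - (-4)^2 = 56
Discriminant = (-18)^2 - 4*56 = 100.0
Eigenvalues: lambda_1 = -14.0, lambda_2 = -4.0
The function is concave.

1


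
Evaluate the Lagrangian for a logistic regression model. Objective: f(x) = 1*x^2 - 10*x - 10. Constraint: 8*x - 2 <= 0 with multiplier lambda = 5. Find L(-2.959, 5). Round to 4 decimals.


Step 1: Evaluate f(x).
f(-2.959) = 1*(-2.959)^2 - 10*(-2.959) - 10 = 28.3457
Step 2: Evaluate g(x).
g(-2.959) = 8*-2.959 - 2 = -25.672
Step 3: Compute Lagrangian.
L = 28.3457 + 5*-25.672 = -100.0143


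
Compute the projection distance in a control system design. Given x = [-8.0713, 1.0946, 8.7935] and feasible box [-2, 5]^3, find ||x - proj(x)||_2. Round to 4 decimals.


Project each component onto [-2, 5].
clip(-8.0713) = -2.0, clip(1.0946) = 1.0946, clip(8.7935) = 5.0
Projection = [-2.0, 1.0946, 5.0]
Squared diffs: [36.8607, 0.0, 14.3906]
Distance = sqrt(51.2513) = 7.159


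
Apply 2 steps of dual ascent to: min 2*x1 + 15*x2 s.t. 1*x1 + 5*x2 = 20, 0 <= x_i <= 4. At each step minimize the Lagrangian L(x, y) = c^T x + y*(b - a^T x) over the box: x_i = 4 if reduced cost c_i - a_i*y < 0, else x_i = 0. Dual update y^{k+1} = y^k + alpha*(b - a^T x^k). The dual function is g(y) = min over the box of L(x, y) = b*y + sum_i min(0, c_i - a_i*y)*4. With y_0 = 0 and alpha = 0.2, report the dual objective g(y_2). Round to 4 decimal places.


Dual ascent for LP: min 2*x1 + 15*x2, 1*x1 + 5*x2 = 20, 0 <= x_i <= 4
Step 1: y^k = 0.0, reduced costs: (2.0, 15.0)
  x^k = (0.0, 0.0), subgradient = b - a^T x = 20.0
  y^{k+1} = 0.0 + 0.2*20.0 = 4.0
Step 2: y^k = 4.0, reduced costs: (-2.0, -5.0)
  x^k = (4.0, 4.0), subgradient = b - a^T x = -4.0
  y^{k+1} = 4.0 + 0.2*-4.0 = 3.2
Dual objective at y_2 = 3.2: reduced costs (-1.2, -1.0), box minimizer x = (4.0, 4.0)
g(y_2) = b*y + (c1 - a1*y)*x1 + (c2 - a2*y)*x2 = 20*3.2 + (-1.2)*4.0 + (-1.0)*4.0 = 64.0 - 4.8 - 4.0 = 55.2


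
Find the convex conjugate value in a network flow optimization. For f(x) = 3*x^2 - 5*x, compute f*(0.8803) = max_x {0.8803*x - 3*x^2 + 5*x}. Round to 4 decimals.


f*(y) = sup_x {y*x - a*x^2 - b*x} = sup_x {(y-b)*x - a*x^2}
FOC: (y - b) - 2a*x = 0 => x* = (y - b)/(2a)
x* = (0.8803 + 5)/(2*3) = 0.9801
f*(0.8803) = (y-b)^2/(4a) = (0.8803 + 5)^2/(4*3)
= 34.5779/12 = 2.8815


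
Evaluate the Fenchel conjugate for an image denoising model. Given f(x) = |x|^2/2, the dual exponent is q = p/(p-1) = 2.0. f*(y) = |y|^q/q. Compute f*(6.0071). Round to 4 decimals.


The conjugate exponent q satisfies 1/p + 1/q = 1.
p = 2, so q = 2/(2 - 1) = 2.0
|y|^q = 6.0071^2.0 = 36.0853
f*(6.0071) = 36.0853 / 2.0 = 18.0426


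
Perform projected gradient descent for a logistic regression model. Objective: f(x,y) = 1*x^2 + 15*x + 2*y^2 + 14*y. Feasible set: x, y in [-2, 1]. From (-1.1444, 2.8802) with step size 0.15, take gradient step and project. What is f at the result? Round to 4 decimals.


Step 1: Compute gradient at (-1.1444, 2.8802).
grad_x = 2*1*-1.1444 + 15 = 12.7112
grad_y = 2*2*2.8802 + 14 = 25.5208
Step 2: Gradient step.
x_raw = -1.1444 - 0.15*12.7112 = -3.0511
y_raw = 2.8802 - 0.15*25.5208 = -0.9479
Step 3: Project onto [-2, 1].
x_proj = clip(-3.0511) = -2.0
y_proj = clip(-0.9479) = -0.9479
Step 4: Evaluate f.
f(-2.0, -0.9479) = -37.4738


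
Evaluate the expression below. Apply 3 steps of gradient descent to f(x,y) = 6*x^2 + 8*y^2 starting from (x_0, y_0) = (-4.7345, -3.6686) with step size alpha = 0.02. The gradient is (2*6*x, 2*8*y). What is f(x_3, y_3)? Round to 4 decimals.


Gradient descent on f(x,y) = 6*x^2 + 8*y^2.
Starting point: (-4.7345, -3.6686), alpha = 0.02
Step 1: grad_x = 2*6*-4.7345 = -56.814, grad_y = 2*8*-3.6686 = -58.6976
  x_1 = -4.7345 - 0.02*-56.814 = -3.5982
  y_1 = -3.6686 - 0.02*-58.6976 = -2.4946
Step 2: grad_x = 2*6*-3.5982 = -43.1786, grad_y = 2*8*-2.4946 = -39.9144
  x_2 = -3.5982 - 0.02*-43.1786 = -2.7346
  y_2 = -2.4946 - 0.02*-39.9144 = -1.6964
Step 3: grad_x = 2*6*-2.7346 = -32.8158, grad_y = 2*8*-1.6964 = -27.1418
  x_3 = -2.7346 - 0.02*-32.8158 = -2.0783
  y_3 = -1.6964 - 0.02*-27.1418 = -1.1535
f(-2.0783, -1.1535) = 6*(-2.0783)^2 + 8*(-1.1535)^2 = 36.5617
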